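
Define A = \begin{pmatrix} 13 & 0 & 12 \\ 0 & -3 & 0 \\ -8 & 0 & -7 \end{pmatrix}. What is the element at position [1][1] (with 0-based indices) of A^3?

-27

Characteristic polynomial: r^3 - 3r^2 - 13r + 15 = (r - 5)(r - 1)(r + 3), so the eigenvalues are -3, 1, 5.
r=5: eigenvector (3, 0, -2).
r=-3: eigenvector (0, 1, 0).
r=1: eigenvector (-1, 0, 1).
P = [[3, 0, -1], [0, 1, 0], [-2, 0, 1]], D = diag(5, -3, 1), P⁻¹ = [[1, 0, 1], [0, 1, 0], [2, 0, 3]].
A³ = P·diag(125, -27, 1)·P⁻¹ = [[373, 0, 372], [0, -27, 0], [-248, 0, -247]].
The requested entry is -27.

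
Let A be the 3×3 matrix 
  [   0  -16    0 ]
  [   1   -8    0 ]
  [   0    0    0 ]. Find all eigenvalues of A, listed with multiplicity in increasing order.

Characteristic polynomial: p(λ) = λ^3 + 8λ^2 + 16λ = λ(λ + 4)^2.
Roots (with multiplicity): -4, -4, 0.

-4, -4, 0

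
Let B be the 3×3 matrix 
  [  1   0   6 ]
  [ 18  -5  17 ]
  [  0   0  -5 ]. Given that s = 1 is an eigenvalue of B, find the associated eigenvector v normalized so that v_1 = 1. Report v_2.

B − 1I = [[0, 0, 6], [18, -6, 17], [0, 0, -6]].
Solving (B − 1I)v = 0 gives the eigenspace spanned by (1, 3, 0).
With v_1 = 1, v = (1, 3, 0), so v_2 = 3.

3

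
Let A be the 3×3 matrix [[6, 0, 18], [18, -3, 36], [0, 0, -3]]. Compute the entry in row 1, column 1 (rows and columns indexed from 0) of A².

Characteristic polynomial: r^3 - 27r - 54 = (r - 6)(r + 3)^2, so the eigenvalues are -3, -3, 6.
r=6: eigenvector (1, 2, 0).
r=-3: eigenvector (-2, 0, 1).
r=-3: eigenvector (0, 1, 0).
P = [[1, -2, 0], [2, 0, 1], [0, 1, 0]], D = diag(6, -3, -3), P⁻¹ = [[1, 0, 2], [0, 0, 1], [-2, 1, -4]].
A² = P·diag(36, 9, 9)·P⁻¹ = [[36, 0, 54], [54, 9, 108], [0, 0, 9]].
The requested entry is 9.

9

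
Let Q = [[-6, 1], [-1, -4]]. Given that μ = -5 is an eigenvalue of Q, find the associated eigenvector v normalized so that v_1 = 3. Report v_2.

Q + 5I = [[-1, 1], [-1, 1]].
Solving (Q + 5I)v = 0 gives the eigenspace spanned by (3, 3).
With v_1 = 3, v = (3, 3), so v_2 = 3.

3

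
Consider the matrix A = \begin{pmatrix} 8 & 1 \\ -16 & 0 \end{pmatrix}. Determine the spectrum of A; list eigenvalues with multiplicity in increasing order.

4, 4

Characteristic polynomial: p(r) = r^2 - 8r + 16 = (r - 4)^2.
Roots (with multiplicity): 4, 4.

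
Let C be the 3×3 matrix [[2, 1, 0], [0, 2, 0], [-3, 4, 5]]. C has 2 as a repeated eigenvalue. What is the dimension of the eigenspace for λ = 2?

1

C − 2I = [[0, 1, 0], [0, 0, 0], [-3, 4, 3]].
This matrix has rank 2, so its null space has dimension 3 − 2 = 1.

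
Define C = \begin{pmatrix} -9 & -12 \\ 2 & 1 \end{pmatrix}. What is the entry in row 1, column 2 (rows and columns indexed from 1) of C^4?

Characteristic polynomial: s^2 + 8s + 15 = (s + 3)(s + 5), so the eigenvalues are -5, -3.
s=-5: eigenvector (-3, 1).
s=-3: eigenvector (-2, 1).
P = [[-3, -2], [1, 1]], D = diag(-5, -3), P⁻¹ = [[-1, -2], [1, 3]].
C⁴ = P·diag(625, 81)·P⁻¹ = [[1713, 3264], [-544, -1007]].
The requested entry is 3264.

3264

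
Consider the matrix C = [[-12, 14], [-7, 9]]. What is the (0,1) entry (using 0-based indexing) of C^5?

Characteristic polynomial: λ^2 + 3λ - 10 = (λ - 2)(λ + 5), so the eigenvalues are -5, 2.
λ=-5: eigenvector (2, 1).
λ=2: eigenvector (1, 1).
P = [[2, 1], [1, 1]], D = diag(-5, 2), P⁻¹ = [[1, -1], [-1, 2]].
C⁵ = P·diag(-3125, 32)·P⁻¹ = [[-6282, 6314], [-3157, 3189]].
The requested entry is 6314.

6314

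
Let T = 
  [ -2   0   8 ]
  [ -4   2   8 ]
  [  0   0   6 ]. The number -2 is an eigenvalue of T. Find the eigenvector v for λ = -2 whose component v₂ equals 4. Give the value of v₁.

4

T + 2I = [[0, 0, 8], [-4, 4, 8], [0, 0, 8]].
Solving (T + 2I)v = 0 gives the eigenspace spanned by (4, 4, 0).
With v₂ = 4, v = (4, 4, 0), so v₁ = 4.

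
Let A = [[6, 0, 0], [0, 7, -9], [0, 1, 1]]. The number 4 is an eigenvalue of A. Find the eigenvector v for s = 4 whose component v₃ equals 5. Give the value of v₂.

A − 4I = [[2, 0, 0], [0, 3, -9], [0, 1, -3]].
Solving (A − 4I)v = 0 gives the eigenspace spanned by (0, 15, 5).
With v₃ = 5, v = (0, 15, 5), so v₂ = 15.

15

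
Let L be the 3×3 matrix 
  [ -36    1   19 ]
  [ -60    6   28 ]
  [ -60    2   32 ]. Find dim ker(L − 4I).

L − 4I = [[-40, 1, 19], [-60, 2, 28], [-60, 2, 28]].
This matrix has rank 2, so its null space has dimension 3 − 2 = 1.

1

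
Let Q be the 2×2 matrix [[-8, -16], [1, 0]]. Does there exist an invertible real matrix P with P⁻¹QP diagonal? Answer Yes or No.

Characteristic polynomial: p(λ) = λ^2 + 8λ + 16 = (λ + 4)^2.
λ = -4 has algebraic multiplicity 2; rank(Q + 4I) = 1, so geometric multiplicity = 1.
Geometric multiplicity < algebraic multiplicity, so Q is not diagonalizable.

No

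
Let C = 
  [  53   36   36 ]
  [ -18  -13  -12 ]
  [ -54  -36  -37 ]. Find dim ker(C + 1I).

C + 1I = [[54, 36, 36], [-18, -12, -12], [-54, -36, -36]].
This matrix has rank 1, so its null space has dimension 3 − 1 = 2.

2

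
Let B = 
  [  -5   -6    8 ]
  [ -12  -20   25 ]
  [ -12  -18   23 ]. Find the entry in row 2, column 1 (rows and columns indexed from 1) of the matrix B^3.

-12

Characteristic polynomial: μ^3 + 2μ^2 - μ - 2 = (μ - 1)(μ + 1)(μ + 2), so the eigenvalues are -2, -1, 1.
μ=-1: eigenvector (1, 2, 2).
μ=-2: eigenvector (2, 7, 6).
μ=1: eigenvector (1, 3, 3).
P = [[1, 2, 1], [2, 7, 3], [2, 6, 3]], D = diag(-1, -2, 1), P⁻¹ = [[3, 0, -1], [0, 1, -1], [-2, -2, 3]].
B³ = P·diag(-1, -8, 1)·P⁻¹ = [[-5, -18, 20], [-12, -62, 67], [-12, -54, 59]].
The requested entry is -12.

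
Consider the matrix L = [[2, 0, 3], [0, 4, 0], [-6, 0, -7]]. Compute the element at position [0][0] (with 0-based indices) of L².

-14

Characteristic polynomial: t^3 + t^2 - 16t - 16 = (t - 4)(t + 1)(t + 4), so the eigenvalues are -4, -1, 4.
t=-1: eigenvector (1, 0, -1).
t=4: eigenvector (0, 1, 0).
t=-4: eigenvector (-1, 0, 2).
P = [[1, 0, -1], [0, 1, 0], [-1, 0, 2]], D = diag(-1, 4, -4), P⁻¹ = [[2, 0, 1], [0, 1, 0], [1, 0, 1]].
L² = P·diag(1, 16, 16)·P⁻¹ = [[-14, 0, -15], [0, 16, 0], [30, 0, 31]].
The requested entry is -14.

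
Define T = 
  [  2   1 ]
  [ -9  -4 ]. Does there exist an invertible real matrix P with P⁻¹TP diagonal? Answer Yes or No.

No

Characteristic polynomial: p(s) = s^2 + 2s + 1 = (s + 1)^2.
s = -1 has algebraic multiplicity 2; rank(T + 1I) = 1, so geometric multiplicity = 1.
Geometric multiplicity < algebraic multiplicity, so T is not diagonalizable.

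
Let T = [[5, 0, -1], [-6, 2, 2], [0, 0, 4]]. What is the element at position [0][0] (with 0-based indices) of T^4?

Characteristic polynomial: s^3 - 11s^2 + 38s - 40 = (s - 5)(s - 4)(s - 2), so the eigenvalues are 2, 4, 5.
s=5: eigenvector (1, -2, 0).
s=4: eigenvector (1, -2, 1).
s=2: eigenvector (0, 1, 0).
P = [[1, 1, 0], [-2, -2, 1], [0, 1, 0]], D = diag(5, 4, 2), P⁻¹ = [[1, 0, -1], [0, 0, 1], [2, 1, 0]].
T⁴ = P·diag(625, 256, 16)·P⁻¹ = [[625, 0, -369], [-1218, 16, 738], [0, 0, 256]].
The requested entry is 625.

625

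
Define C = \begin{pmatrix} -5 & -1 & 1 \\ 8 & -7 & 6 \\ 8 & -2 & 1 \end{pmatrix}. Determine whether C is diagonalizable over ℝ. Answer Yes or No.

Characteristic polynomial: p(t) = t^3 + 11t^2 + 35t + 25 = (t + 1)(t + 5)^2.
t = -5 has algebraic multiplicity 2; rank(C + 5I) = 2, so geometric multiplicity = 1.
Geometric multiplicity < algebraic multiplicity, so C is not diagonalizable.

No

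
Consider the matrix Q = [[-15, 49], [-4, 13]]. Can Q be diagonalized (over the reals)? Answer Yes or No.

No

Characteristic polynomial: p(s) = s^2 + 2s + 1 = (s + 1)^2.
s = -1 has algebraic multiplicity 2; rank(Q + 1I) = 1, so geometric multiplicity = 1.
Geometric multiplicity < algebraic multiplicity, so Q is not diagonalizable.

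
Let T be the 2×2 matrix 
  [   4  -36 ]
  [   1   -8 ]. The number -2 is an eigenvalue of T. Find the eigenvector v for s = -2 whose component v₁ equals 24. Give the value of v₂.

T + 2I = [[6, -36], [1, -6]].
Solving (T + 2I)v = 0 gives the eigenspace spanned by (24, 4).
With v₁ = 24, v = (24, 4), so v₂ = 4.

4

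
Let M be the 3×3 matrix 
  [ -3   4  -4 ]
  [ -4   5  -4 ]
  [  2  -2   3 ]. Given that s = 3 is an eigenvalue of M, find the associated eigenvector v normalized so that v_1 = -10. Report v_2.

-10

M − 3I = [[-6, 4, -4], [-4, 2, -4], [2, -2, 0]].
Solving (M − 3I)v = 0 gives the eigenspace spanned by (-10, -10, 5).
With v_1 = -10, v = (-10, -10, 5), so v_2 = -10.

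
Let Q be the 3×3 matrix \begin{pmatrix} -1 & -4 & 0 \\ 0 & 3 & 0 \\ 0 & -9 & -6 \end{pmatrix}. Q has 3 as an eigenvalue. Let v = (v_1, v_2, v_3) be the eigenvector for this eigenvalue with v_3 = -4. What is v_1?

Q − 3I = [[-4, -4, 0], [0, 0, 0], [0, -9, -9]].
Solving (Q − 3I)v = 0 gives the eigenspace spanned by (-4, 4, -4).
With v_3 = -4, v = (-4, 4, -4), so v_1 = -4.

-4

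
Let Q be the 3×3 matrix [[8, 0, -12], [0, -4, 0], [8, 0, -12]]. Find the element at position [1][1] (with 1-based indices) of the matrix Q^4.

-512

Characteristic polynomial: r^3 + 8r^2 + 16r = r(r + 4)^2, so the eigenvalues are -4, -4, 0.
r=-4: eigenvector (0, 1, 0).
r=0: eigenvector (3, 0, 2).
r=-4: eigenvector (1, 0, 1).
P = [[0, 3, 1], [1, 0, 0], [0, 2, 1]], D = diag(-4, 0, -4), P⁻¹ = [[0, 1, 0], [1, 0, -1], [-2, 0, 3]].
Q⁴ = P·diag(256, 0, 256)·P⁻¹ = [[-512, 0, 768], [0, 256, 0], [-512, 0, 768]].
The requested entry is -512.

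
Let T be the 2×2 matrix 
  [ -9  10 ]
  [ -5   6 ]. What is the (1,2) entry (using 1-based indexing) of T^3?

Characteristic polynomial: μ^2 + 3μ - 4 = (μ - 1)(μ + 4), so the eigenvalues are -4, 1.
μ=1: eigenvector (1, 1).
μ=-4: eigenvector (2, 1).
P = [[1, 2], [1, 1]], D = diag(1, -4), P⁻¹ = [[-1, 2], [1, -1]].
T³ = P·diag(1, -64)·P⁻¹ = [[-129, 130], [-65, 66]].
The requested entry is 130.

130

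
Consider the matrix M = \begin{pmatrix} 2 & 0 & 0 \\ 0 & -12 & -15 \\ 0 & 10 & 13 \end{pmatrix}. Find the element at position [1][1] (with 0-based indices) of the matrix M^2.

-6

Characteristic polynomial: λ^3 - 3λ^2 - 4λ + 12 = (λ - 3)(λ - 2)(λ + 2), so the eigenvalues are -2, 2, 3.
λ=3: eigenvector (0, -1, 1).
λ=-2: eigenvector (0, 3, -2).
λ=2: eigenvector (1, 0, 0).
P = [[0, 0, 1], [-1, 3, 0], [1, -2, 0]], D = diag(3, -2, 2), P⁻¹ = [[0, 2, 3], [0, 1, 1], [1, 0, 0]].
M² = P·diag(9, 4, 4)·P⁻¹ = [[4, 0, 0], [0, -6, -15], [0, 10, 19]].
The requested entry is -6.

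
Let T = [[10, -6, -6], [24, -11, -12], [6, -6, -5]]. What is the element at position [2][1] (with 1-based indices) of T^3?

Characteristic polynomial: r^3 + 6r^2 + 3r - 10 = (r - 1)(r + 2)(r + 5), so the eigenvalues are -5, -2, 1.
r=-2: eigenvector (1, 0, 2).
r=-5: eigenvector (-2, -2, -3).
r=1: eigenvector (0, -1, 1).
P = [[1, -2, 0], [0, -2, -1], [2, -3, 1]], D = diag(-2, -5, 1), P⁻¹ = [[5, -2, -2], [2, -1, -1], [-4, 1, 2]].
T³ = P·diag(-8, -125, 1)·P⁻¹ = [[460, -234, -234], [504, -251, -252], [666, -342, -341]].
The requested entry is 504.

504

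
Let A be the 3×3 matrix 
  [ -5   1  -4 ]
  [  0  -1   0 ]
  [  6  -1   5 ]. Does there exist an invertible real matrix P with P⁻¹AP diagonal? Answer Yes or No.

Characteristic polynomial: p(s) = s^3 + s^2 - s - 1 = (s - 1)(s + 1)^2.
s = -1 has algebraic multiplicity 2; rank(A + 1I) = 2, so geometric multiplicity = 1.
Geometric multiplicity < algebraic multiplicity, so A is not diagonalizable.

No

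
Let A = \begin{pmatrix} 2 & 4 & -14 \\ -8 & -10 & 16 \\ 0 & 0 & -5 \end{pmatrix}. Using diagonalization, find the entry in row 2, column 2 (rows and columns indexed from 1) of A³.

Characteristic polynomial: μ^3 + 13μ^2 + 52μ + 60 = (μ + 2)(μ + 5)(μ + 6), so the eigenvalues are -6, -5, -2.
μ=-6: eigenvector (-1, 2, 0).
μ=-2: eigenvector (-1, 1, 0).
μ=-5: eigenvector (2, 0, 1).
P = [[-1, -1, 2], [2, 1, 0], [0, 0, 1]], D = diag(-6, -2, -5), P⁻¹ = [[1, 1, -2], [-2, -1, 4], [0, 0, 1]].
A³ = P·diag(-216, -8, -125)·P⁻¹ = [[200, 208, -650], [-416, -424, 832], [0, 0, -125]].
The requested entry is -424.

-424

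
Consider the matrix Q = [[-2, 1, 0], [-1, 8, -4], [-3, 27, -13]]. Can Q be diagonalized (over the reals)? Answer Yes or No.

Characteristic polynomial: p(μ) = μ^3 + 7μ^2 + 15μ + 9 = (μ + 1)(μ + 3)^2.
μ = -3 has algebraic multiplicity 2; rank(Q + 3I) = 2, so geometric multiplicity = 1.
Geometric multiplicity < algebraic multiplicity, so Q is not diagonalizable.

No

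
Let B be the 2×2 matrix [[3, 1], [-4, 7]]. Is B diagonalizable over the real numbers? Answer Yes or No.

No

Characteristic polynomial: p(t) = t^2 - 10t + 25 = (t - 5)^2.
t = 5 has algebraic multiplicity 2; rank(B − 5I) = 1, so geometric multiplicity = 1.
Geometric multiplicity < algebraic multiplicity, so B is not diagonalizable.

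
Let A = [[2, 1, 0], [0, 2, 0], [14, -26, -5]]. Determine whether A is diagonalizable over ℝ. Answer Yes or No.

No

Characteristic polynomial: p(t) = t^3 + t^2 - 16t + 20 = (t - 2)^2(t + 5).
t = 2 has algebraic multiplicity 2; rank(A − 2I) = 2, so geometric multiplicity = 1.
Geometric multiplicity < algebraic multiplicity, so A is not diagonalizable.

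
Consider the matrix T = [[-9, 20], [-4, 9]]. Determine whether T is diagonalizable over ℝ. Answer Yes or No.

Characteristic polynomial: p(s) = s^2 - 1 = (s - 1)(s + 1).
All 2 eigenvalues are distinct, so T is diagonalizable.

Yes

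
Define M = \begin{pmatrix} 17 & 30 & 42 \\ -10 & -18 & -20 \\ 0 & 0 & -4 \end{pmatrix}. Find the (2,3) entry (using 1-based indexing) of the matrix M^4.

260

Characteristic polynomial: r^3 + 5r^2 - 2r - 24 = (r - 2)(r + 3)(r + 4), so the eigenvalues are -4, -3, 2.
r=-4: eigenvector (-2, 0, 1).
r=2: eigenvector (-2, 1, 0).
r=-3: eigenvector (-3, 2, 0).
P = [[-2, -2, -3], [0, 1, 2], [1, 0, 0]], D = diag(-4, 2, -3), P⁻¹ = [[0, 0, 1], [-2, -3, -4], [1, 2, 2]].
M⁴ = P·diag(256, 16, 81)·P⁻¹ = [[-179, -390, -870], [130, 276, 260], [0, 0, 256]].
The requested entry is 260.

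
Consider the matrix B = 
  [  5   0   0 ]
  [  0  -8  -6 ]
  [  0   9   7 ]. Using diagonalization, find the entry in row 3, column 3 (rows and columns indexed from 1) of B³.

19

Characteristic polynomial: μ^3 - 4μ^2 - 7μ + 10 = (μ - 5)(μ - 1)(μ + 2), so the eigenvalues are -2, 1, 5.
μ=5: eigenvector (1, 0, 0).
μ=1: eigenvector (0, -2, 3).
μ=-2: eigenvector (0, 1, -1).
P = [[1, 0, 0], [0, -2, 1], [0, 3, -1]], D = diag(5, 1, -2), P⁻¹ = [[1, 0, 0], [0, 1, 1], [0, 3, 2]].
B³ = P·diag(125, 1, -8)·P⁻¹ = [[125, 0, 0], [0, -26, -18], [0, 27, 19]].
The requested entry is 19.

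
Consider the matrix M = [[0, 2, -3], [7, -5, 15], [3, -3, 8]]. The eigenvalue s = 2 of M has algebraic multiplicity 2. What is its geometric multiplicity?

M − 2I = [[-2, 2, -3], [7, -7, 15], [3, -3, 6]].
This matrix has rank 2, so its null space has dimension 3 − 2 = 1.

1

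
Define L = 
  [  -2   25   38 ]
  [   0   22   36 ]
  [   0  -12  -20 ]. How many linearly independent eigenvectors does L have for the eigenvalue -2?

L + 2I = [[0, 25, 38], [0, 24, 36], [0, -12, -18]].
This matrix has rank 2, so its null space has dimension 3 − 2 = 1.

1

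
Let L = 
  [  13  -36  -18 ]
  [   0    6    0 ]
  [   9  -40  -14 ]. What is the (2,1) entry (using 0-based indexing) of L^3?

-1060

Characteristic polynomial: r^3 - 5r^2 - 26r + 120 = (r - 6)(r - 4)(r + 5), so the eigenvalues are -5, 4, 6.
r=4: eigenvector (2, 0, 1).
r=-5: eigenvector (1, 0, 1).
r=6: eigenvector (0, 1, -2).
P = [[2, 1, 0], [0, 0, 1], [1, 1, -2]], D = diag(4, -5, 6), P⁻¹ = [[1, -2, -1], [-1, 4, 2], [0, 1, 0]].
L³ = P·diag(64, -125, 216)·P⁻¹ = [[253, -756, -378], [0, 216, 0], [189, -1060, -314]].
The requested entry is -1060.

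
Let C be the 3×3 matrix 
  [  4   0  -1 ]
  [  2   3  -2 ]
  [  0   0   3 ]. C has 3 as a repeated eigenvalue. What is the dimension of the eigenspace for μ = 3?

2

C − 3I = [[1, 0, -1], [2, 0, -2], [0, 0, 0]].
This matrix has rank 1, so its null space has dimension 3 − 1 = 2.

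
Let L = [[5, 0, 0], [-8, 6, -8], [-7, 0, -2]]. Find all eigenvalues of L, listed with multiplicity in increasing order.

-2, 5, 6

Characteristic polynomial: p(μ) = μ^3 - 9μ^2 + 8μ + 60 = (μ - 6)(μ - 5)(μ + 2).
Roots (with multiplicity): -2, 5, 6.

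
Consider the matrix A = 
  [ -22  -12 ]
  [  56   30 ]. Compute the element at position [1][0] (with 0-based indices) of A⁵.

108416

Characteristic polynomial: r^2 - 8r + 12 = (r - 6)(r - 2), so the eigenvalues are 2, 6.
r=2: eigenvector (1, -2).
r=6: eigenvector (-3, 7).
P = [[1, -3], [-2, 7]], D = diag(2, 6), P⁻¹ = [[7, 3], [2, 1]].
A⁵ = P·diag(32, 7776)·P⁻¹ = [[-46432, -23232], [108416, 54240]].
The requested entry is 108416.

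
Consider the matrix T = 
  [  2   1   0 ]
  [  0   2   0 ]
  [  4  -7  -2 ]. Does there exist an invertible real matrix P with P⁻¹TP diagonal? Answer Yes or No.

No

Characteristic polynomial: p(λ) = λ^3 - 2λ^2 - 4λ + 8 = (λ - 2)^2(λ + 2).
λ = 2 has algebraic multiplicity 2; rank(T − 2I) = 2, so geometric multiplicity = 1.
Geometric multiplicity < algebraic multiplicity, so T is not diagonalizable.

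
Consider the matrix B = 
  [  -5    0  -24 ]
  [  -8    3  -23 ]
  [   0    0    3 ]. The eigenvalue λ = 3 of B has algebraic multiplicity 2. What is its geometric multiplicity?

1

B − 3I = [[-8, 0, -24], [-8, 0, -23], [0, 0, 0]].
This matrix has rank 2, so its null space has dimension 3 − 2 = 1.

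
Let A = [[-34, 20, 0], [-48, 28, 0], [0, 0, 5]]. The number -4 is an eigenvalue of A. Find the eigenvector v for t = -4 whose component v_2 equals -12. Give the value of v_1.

A + 4I = [[-30, 20, 0], [-48, 32, 0], [0, 0, 9]].
Solving (A + 4I)v = 0 gives the eigenspace spanned by (-8, -12, 0).
With v_2 = -12, v = (-8, -12, 0), so v_1 = -8.

-8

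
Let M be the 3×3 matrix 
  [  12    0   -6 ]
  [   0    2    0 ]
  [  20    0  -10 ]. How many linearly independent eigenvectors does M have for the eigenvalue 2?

M − 2I = [[10, 0, -6], [0, 0, 0], [20, 0, -12]].
This matrix has rank 1, so its null space has dimension 3 − 1 = 2.

2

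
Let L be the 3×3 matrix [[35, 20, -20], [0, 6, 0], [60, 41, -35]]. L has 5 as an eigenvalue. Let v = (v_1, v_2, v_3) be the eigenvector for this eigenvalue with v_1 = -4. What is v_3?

L − 5I = [[30, 20, -20], [0, 1, 0], [60, 41, -40]].
Solving (L − 5I)v = 0 gives the eigenspace spanned by (-4, 0, -6).
With v_1 = -4, v = (-4, 0, -6), so v_3 = -6.

-6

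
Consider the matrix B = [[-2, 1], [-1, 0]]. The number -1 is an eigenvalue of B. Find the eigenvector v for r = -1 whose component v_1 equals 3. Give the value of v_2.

B + 1I = [[-1, 1], [-1, 1]].
Solving (B + 1I)v = 0 gives the eigenspace spanned by (3, 3).
With v_1 = 3, v = (3, 3), so v_2 = 3.

3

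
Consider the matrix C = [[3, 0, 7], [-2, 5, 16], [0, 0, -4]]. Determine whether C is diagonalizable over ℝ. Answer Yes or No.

Characteristic polynomial: p(μ) = μ^3 - 4μ^2 - 17μ + 60 = (μ - 5)(μ - 3)(μ + 4).
All 3 eigenvalues are distinct, so C is diagonalizable.

Yes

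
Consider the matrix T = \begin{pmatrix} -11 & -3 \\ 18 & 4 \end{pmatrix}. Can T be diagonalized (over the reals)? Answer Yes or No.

Yes

Characteristic polynomial: p(μ) = μ^2 + 7μ + 10 = (μ + 2)(μ + 5).
All 2 eigenvalues are distinct, so T is diagonalizable.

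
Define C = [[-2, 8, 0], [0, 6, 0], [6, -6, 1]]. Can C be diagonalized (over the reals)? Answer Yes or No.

Characteristic polynomial: p(t) = t^3 - 5t^2 - 8t + 12 = (t - 6)(t - 1)(t + 2).
All 3 eigenvalues are distinct, so C is diagonalizable.

Yes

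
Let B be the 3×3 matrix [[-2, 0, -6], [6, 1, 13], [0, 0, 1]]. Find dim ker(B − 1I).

B − 1I = [[-3, 0, -6], [6, 0, 13], [0, 0, 0]].
This matrix has rank 2, so its null space has dimension 3 − 2 = 1.

1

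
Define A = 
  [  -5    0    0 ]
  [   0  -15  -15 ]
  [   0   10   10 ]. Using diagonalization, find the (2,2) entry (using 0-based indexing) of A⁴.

-1250

Characteristic polynomial: λ^3 + 10λ^2 + 25λ = λ(λ + 5)^2, so the eigenvalues are -5, -5, 0.
λ=0: eigenvector (0, -1, 1).
λ=-5: eigenvector (1, 3, -2).
λ=-5: eigenvector (1, 0, 0).
P = [[0, 1, 1], [-1, 3, 0], [1, -2, 0]], D = diag(0, -5, -5), P⁻¹ = [[0, 2, 3], [0, 1, 1], [1, -1, -1]].
A⁴ = P·diag(0, 625, 625)·P⁻¹ = [[625, 0, 0], [0, 1875, 1875], [0, -1250, -1250]].
The requested entry is -1250.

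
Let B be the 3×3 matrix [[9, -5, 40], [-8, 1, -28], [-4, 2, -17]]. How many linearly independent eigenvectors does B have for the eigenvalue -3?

B + 3I = [[12, -5, 40], [-8, 4, -28], [-4, 2, -14]].
This matrix has rank 2, so its null space has dimension 3 − 2 = 1.

1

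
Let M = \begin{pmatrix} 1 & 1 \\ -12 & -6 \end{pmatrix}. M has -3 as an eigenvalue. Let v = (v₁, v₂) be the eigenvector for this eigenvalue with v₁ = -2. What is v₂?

8

M + 3I = [[4, 1], [-12, -3]].
Solving (M + 3I)v = 0 gives the eigenspace spanned by (-2, 8).
With v₁ = -2, v = (-2, 8), so v₂ = 8.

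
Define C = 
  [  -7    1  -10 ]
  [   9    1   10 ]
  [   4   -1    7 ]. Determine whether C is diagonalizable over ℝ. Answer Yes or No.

Characteristic polynomial: p(r) = r^3 - r^2 - 8r + 12 = (r - 2)^2(r + 3).
r = 2 has algebraic multiplicity 2; rank(C − 2I) = 2, so geometric multiplicity = 1.
Geometric multiplicity < algebraic multiplicity, so C is not diagonalizable.

No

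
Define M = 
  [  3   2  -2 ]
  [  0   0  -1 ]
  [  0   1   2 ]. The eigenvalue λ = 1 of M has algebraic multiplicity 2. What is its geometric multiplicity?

1

M − 1I = [[2, 2, -2], [0, -1, -1], [0, 1, 1]].
This matrix has rank 2, so its null space has dimension 3 − 2 = 1.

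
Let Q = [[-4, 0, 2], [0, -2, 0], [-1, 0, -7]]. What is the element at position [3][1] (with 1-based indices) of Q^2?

Characteristic polynomial: μ^3 + 13μ^2 + 52μ + 60 = (μ + 2)(μ + 5)(μ + 6), so the eigenvalues are -6, -5, -2.
μ=-2: eigenvector (0, 1, 0).
μ=-6: eigenvector (1, 0, -1).
μ=-5: eigenvector (2, 0, -1).
P = [[0, 1, 2], [1, 0, 0], [0, -1, -1]], D = diag(-2, -6, -5), P⁻¹ = [[0, 1, 0], [-1, 0, -2], [1, 0, 1]].
Q² = P·diag(4, 36, 25)·P⁻¹ = [[14, 0, -22], [0, 4, 0], [11, 0, 47]].
The requested entry is 11.

11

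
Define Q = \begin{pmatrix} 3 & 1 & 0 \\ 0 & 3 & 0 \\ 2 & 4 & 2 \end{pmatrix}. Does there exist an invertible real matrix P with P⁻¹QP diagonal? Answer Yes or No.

Characteristic polynomial: p(t) = t^3 - 8t^2 + 21t - 18 = (t - 3)^2(t - 2).
t = 3 has algebraic multiplicity 2; rank(Q − 3I) = 2, so geometric multiplicity = 1.
Geometric multiplicity < algebraic multiplicity, so Q is not diagonalizable.

No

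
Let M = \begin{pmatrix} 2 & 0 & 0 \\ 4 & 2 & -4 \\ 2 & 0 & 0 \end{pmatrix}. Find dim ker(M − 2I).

M − 2I = [[0, 0, 0], [4, 0, -4], [2, 0, -2]].
This matrix has rank 1, so its null space has dimension 3 − 1 = 2.

2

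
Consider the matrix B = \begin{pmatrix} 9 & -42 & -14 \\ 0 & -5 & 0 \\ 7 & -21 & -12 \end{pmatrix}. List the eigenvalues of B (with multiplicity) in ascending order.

-5, -5, 2

Characteristic polynomial: p(t) = t^3 + 8t^2 + 5t - 50 = (t - 2)(t + 5)^2.
Roots (with multiplicity): -5, -5, 2.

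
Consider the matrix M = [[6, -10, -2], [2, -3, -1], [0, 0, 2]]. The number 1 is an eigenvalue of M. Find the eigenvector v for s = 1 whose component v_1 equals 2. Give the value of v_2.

M − 1I = [[5, -10, -2], [2, -4, -1], [0, 0, 1]].
Solving (M − 1I)v = 0 gives the eigenspace spanned by (2, 1, 0).
With v_1 = 2, v = (2, 1, 0), so v_2 = 1.

1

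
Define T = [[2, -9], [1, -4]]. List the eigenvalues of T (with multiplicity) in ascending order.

-1, -1

Characteristic polynomial: p(μ) = μ^2 + 2μ + 1 = (μ + 1)^2.
Roots (with multiplicity): -1, -1.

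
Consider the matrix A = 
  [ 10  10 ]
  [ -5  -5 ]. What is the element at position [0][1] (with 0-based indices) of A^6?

31250

Characteristic polynomial: λ^2 - 5λ = λ(λ - 5), so the eigenvalues are 0, 5.
λ=0: eigenvector (1, -1).
λ=5: eigenvector (2, -1).
P = [[1, 2], [-1, -1]], D = diag(0, 5), P⁻¹ = [[-1, -2], [1, 1]].
A⁶ = P·diag(0, 15625)·P⁻¹ = [[31250, 31250], [-15625, -15625]].
The requested entry is 31250.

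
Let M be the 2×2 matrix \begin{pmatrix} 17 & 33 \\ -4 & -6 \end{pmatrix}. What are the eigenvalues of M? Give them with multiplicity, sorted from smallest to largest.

Characteristic polynomial: p(λ) = λ^2 - 11λ + 30 = (λ - 6)(λ - 5).
Roots (with multiplicity): 5, 6.

5, 6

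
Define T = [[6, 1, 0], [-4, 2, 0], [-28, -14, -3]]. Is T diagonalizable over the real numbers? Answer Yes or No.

No

Characteristic polynomial: p(λ) = λ^3 - 5λ^2 - 8λ + 48 = (λ - 4)^2(λ + 3).
λ = 4 has algebraic multiplicity 2; rank(T − 4I) = 2, so geometric multiplicity = 1.
Geometric multiplicity < algebraic multiplicity, so T is not diagonalizable.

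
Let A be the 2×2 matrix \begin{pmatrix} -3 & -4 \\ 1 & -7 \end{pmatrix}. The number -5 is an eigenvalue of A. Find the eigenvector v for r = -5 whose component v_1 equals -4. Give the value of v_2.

A + 5I = [[2, -4], [1, -2]].
Solving (A + 5I)v = 0 gives the eigenspace spanned by (-4, -2).
With v_1 = -4, v = (-4, -2), so v_2 = -2.

-2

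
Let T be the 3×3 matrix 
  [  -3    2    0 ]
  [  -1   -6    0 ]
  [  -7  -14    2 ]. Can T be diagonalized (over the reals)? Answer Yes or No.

Characteristic polynomial: p(μ) = μ^3 + 7μ^2 + 2μ - 40 = (μ - 2)(μ + 4)(μ + 5).
All 3 eigenvalues are distinct, so T is diagonalizable.

Yes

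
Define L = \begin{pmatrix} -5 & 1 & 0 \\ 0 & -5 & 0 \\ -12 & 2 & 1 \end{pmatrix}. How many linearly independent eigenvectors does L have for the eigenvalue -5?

1

L + 5I = [[0, 1, 0], [0, 0, 0], [-12, 2, 6]].
This matrix has rank 2, so its null space has dimension 3 − 2 = 1.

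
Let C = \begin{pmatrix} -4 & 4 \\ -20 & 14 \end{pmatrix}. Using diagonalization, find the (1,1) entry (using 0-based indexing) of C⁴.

Characteristic polynomial: s^2 - 10s + 24 = (s - 6)(s - 4), so the eigenvalues are 4, 6.
s=6: eigenvector (2, 5).
s=4: eigenvector (1, 2).
P = [[2, 1], [5, 2]], D = diag(6, 4), P⁻¹ = [[-2, 1], [5, -2]].
C⁴ = P·diag(1296, 256)·P⁻¹ = [[-3904, 2080], [-10400, 5456]].
The requested entry is 5456.

5456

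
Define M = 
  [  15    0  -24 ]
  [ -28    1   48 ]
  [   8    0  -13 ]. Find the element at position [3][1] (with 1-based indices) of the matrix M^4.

Characteristic polynomial: r^3 - 3r^2 - r + 3 = (r - 3)(r - 1)(r + 1), so the eigenvalues are -1, 1, 3.
r=3: eigenvector (2, -4, 1).
r=1: eigenvector (0, 1, 0).
r=-1: eigenvector (-3, 6, -2).
P = [[2, 0, -3], [-4, 1, 6], [1, 0, -2]], D = diag(3, 1, -1), P⁻¹ = [[2, 0, -3], [2, 1, 0], [1, 0, -2]].
M⁴ = P·diag(81, 1, 1)·P⁻¹ = [[321, 0, -480], [-640, 1, 960], [160, 0, -239]].
The requested entry is 160.

160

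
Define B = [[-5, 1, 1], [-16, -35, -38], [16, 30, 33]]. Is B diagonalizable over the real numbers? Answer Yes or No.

Characteristic polynomial: p(μ) = μ^3 + 7μ^2 - 5μ - 75 = (μ - 3)(μ + 5)^2.
μ = -5 has algebraic multiplicity 2; rank(B + 5I) = 2, so geometric multiplicity = 1.
Geometric multiplicity < algebraic multiplicity, so B is not diagonalizable.

No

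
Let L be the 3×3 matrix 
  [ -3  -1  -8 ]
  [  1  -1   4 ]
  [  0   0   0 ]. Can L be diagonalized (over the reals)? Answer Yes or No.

No

Characteristic polynomial: p(r) = r^3 + 4r^2 + 4r = r(r + 2)^2.
r = -2 has algebraic multiplicity 2; rank(L + 2I) = 2, so geometric multiplicity = 1.
Geometric multiplicity < algebraic multiplicity, so L is not diagonalizable.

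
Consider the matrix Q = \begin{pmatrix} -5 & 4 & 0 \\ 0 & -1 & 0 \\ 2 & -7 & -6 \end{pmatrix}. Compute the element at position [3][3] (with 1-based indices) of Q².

Characteristic polynomial: μ^3 + 12μ^2 + 41μ + 30 = (μ + 1)(μ + 5)(μ + 6), so the eigenvalues are -6, -5, -1.
μ=-5: eigenvector (1, 0, 2).
μ=-6: eigenvector (0, 0, 1).
μ=-1: eigenvector (1, 1, -1).
P = [[1, 0, 1], [0, 0, 1], [2, 1, -1]], D = diag(-5, -6, -1), P⁻¹ = [[1, -1, 0], [-2, 3, 1], [0, 1, 0]].
Q² = P·diag(25, 36, 1)·P⁻¹ = [[25, -24, 0], [0, 1, 0], [-22, 57, 36]].
The requested entry is 36.

36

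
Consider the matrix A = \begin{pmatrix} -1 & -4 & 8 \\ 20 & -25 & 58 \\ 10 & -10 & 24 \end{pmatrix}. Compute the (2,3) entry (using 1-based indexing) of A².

102

Characteristic polynomial: λ^3 + 2λ^2 - 19λ - 20 = (λ - 4)(λ + 1)(λ + 5), so the eigenvalues are -5, -1, 4.
λ=-1: eigenvector (1, -4, -2).
λ=-5: eigenvector (1, 1, 0).
λ=4: eigenvector (0, 2, 1).
P = [[1, 1, 0], [-4, 1, 2], [-2, 0, 1]], D = diag(-1, -5, 4), P⁻¹ = [[1, -1, 2], [0, 1, -2], [2, -2, 5]].
A² = P·diag(1, 25, 16)·P⁻¹ = [[1, 24, -48], [60, -35, 102], [30, -30, 76]].
The requested entry is 102.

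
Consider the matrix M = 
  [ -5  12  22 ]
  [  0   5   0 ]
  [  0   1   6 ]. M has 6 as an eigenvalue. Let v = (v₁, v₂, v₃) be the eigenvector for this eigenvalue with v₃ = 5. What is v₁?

M − 6I = [[-11, 12, 22], [0, -1, 0], [0, 1, 0]].
Solving (M − 6I)v = 0 gives the eigenspace spanned by (10, 0, 5).
With v₃ = 5, v = (10, 0, 5), so v₁ = 10.

10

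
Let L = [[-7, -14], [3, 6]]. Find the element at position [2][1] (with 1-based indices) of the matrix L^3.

Characteristic polynomial: s^2 + s = s(s + 1), so the eigenvalues are -1, 0.
s=-1: eigenvector (7, -3).
s=0: eigenvector (-2, 1).
P = [[7, -2], [-3, 1]], D = diag(-1, 0), P⁻¹ = [[1, 2], [3, 7]].
L³ = P·diag(-1, 0)·P⁻¹ = [[-7, -14], [3, 6]].
The requested entry is 3.

3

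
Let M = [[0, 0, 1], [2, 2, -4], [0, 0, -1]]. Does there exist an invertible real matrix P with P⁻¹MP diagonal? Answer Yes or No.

Characteristic polynomial: p(t) = t^3 - t^2 - 2t = t(t - 2)(t + 1).
All 3 eigenvalues are distinct, so M is diagonalizable.

Yes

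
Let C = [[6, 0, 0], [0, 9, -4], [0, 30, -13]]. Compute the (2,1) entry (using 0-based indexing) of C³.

Characteristic polynomial: s^3 - 2s^2 - 21s - 18 = (s - 6)(s + 1)(s + 3), so the eigenvalues are -3, -1, 6.
s=6: eigenvector (1, 0, 0).
s=-3: eigenvector (0, 1, 3).
s=-1: eigenvector (0, -2, -5).
P = [[1, 0, 0], [0, 1, -2], [0, 3, -5]], D = diag(6, -3, -1), P⁻¹ = [[1, 0, 0], [0, -5, 2], [0, -3, 1]].
C³ = P·diag(216, -27, -1)·P⁻¹ = [[216, 0, 0], [0, 129, -52], [0, 390, -157]].
The requested entry is 390.

390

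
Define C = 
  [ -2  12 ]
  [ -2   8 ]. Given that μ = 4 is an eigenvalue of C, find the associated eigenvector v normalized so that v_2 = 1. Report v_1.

2

C − 4I = [[-6, 12], [-2, 4]].
Solving (C − 4I)v = 0 gives the eigenspace spanned by (2, 1).
With v_2 = 1, v = (2, 1), so v_1 = 2.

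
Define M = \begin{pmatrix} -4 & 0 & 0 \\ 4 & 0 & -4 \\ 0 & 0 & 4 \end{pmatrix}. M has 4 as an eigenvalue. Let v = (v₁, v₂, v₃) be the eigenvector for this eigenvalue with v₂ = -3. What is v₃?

M − 4I = [[-8, 0, 0], [4, -4, -4], [0, 0, 0]].
Solving (M − 4I)v = 0 gives the eigenspace spanned by (0, -3, 3).
With v₂ = -3, v = (0, -3, 3), so v₃ = 3.

3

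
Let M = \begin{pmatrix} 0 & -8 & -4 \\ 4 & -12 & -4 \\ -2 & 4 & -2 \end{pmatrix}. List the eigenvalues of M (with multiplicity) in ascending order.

-6, -4, -4

Characteristic polynomial: p(μ) = μ^3 + 14μ^2 + 64μ + 96 = (μ + 4)^2(μ + 6).
Roots (with multiplicity): -6, -4, -4.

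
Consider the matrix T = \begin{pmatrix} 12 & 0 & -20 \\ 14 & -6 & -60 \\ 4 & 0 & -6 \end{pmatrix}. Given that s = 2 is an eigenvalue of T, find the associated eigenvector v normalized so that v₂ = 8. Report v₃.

T − 2I = [[10, 0, -20], [14, -8, -60], [4, 0, -8]].
Solving (T − 2I)v = 0 gives the eigenspace spanned by (-4, 8, -2).
With v₂ = 8, v = (-4, 8, -2), so v₃ = -2.

-2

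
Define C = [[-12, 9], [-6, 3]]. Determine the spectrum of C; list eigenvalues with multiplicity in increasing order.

-6, -3

Characteristic polynomial: p(s) = s^2 + 9s + 18 = (s + 3)(s + 6).
Roots (with multiplicity): -6, -3.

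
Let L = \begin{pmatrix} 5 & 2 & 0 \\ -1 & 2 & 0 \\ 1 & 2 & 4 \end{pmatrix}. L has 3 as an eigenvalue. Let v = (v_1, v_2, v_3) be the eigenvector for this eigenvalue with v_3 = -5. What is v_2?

5

L − 3I = [[2, 2, 0], [-1, -1, 0], [1, 2, 1]].
Solving (L − 3I)v = 0 gives the eigenspace spanned by (-5, 5, -5).
With v_3 = -5, v = (-5, 5, -5), so v_2 = 5.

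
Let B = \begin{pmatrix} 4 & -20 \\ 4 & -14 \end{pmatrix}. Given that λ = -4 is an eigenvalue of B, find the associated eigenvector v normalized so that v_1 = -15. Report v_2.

B + 4I = [[8, -20], [4, -10]].
Solving (B + 4I)v = 0 gives the eigenspace spanned by (-15, -6).
With v_1 = -15, v = (-15, -6), so v_2 = -6.

-6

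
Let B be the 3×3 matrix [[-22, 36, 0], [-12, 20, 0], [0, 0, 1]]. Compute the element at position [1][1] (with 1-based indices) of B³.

Characteristic polynomial: s^3 + s^2 - 10s + 8 = (s - 2)(s - 1)(s + 4), so the eigenvalues are -4, 1, 2.
s=2: eigenvector (-3, -2, 0).
s=-4: eigenvector (2, 1, 0).
s=1: eigenvector (0, 0, 1).
P = [[-3, 2, 0], [-2, 1, 0], [0, 0, 1]], D = diag(2, -4, 1), P⁻¹ = [[1, -2, 0], [2, -3, 0], [0, 0, 1]].
B³ = P·diag(8, -64, 1)·P⁻¹ = [[-280, 432, 0], [-144, 224, 0], [0, 0, 1]].
The requested entry is -280.

-280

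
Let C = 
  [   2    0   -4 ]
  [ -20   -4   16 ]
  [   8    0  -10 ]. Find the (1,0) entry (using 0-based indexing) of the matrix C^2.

168

Characteristic polynomial: r^3 + 12r^2 + 44r + 48 = (r + 2)(r + 4)(r + 6), so the eigenvalues are -6, -4, -2.
r=-2: eigenvector (1, -2, 1).
r=-4: eigenvector (0, 1, 0).
r=-6: eigenvector (1, -6, 2).
P = [[1, 0, 1], [-2, 1, -6], [1, 0, 2]], D = diag(-2, -4, -6), P⁻¹ = [[2, 0, -1], [-2, 1, 4], [-1, 0, 1]].
C² = P·diag(4, 16, 36)·P⁻¹ = [[-28, 0, 32], [168, 16, -144], [-64, 0, 68]].
The requested entry is 168.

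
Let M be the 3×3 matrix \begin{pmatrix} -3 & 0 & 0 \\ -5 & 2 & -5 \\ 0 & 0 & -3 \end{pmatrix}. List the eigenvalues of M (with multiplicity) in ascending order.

-3, -3, 2

Characteristic polynomial: p(r) = r^3 + 4r^2 - 3r - 18 = (r - 2)(r + 3)^2.
Roots (with multiplicity): -3, -3, 2.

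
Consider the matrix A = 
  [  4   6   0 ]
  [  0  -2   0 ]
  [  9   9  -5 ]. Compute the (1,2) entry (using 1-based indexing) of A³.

Characteristic polynomial: s^3 + 3s^2 - 18s - 40 = (s - 4)(s + 2)(s + 5), so the eigenvalues are -5, -2, 4.
s=4: eigenvector (1, 0, 1).
s=-2: eigenvector (-1, 1, 0).
s=-5: eigenvector (0, 0, 1).
P = [[1, -1, 0], [0, 1, 0], [1, 0, 1]], D = diag(4, -2, -5), P⁻¹ = [[1, 1, 0], [0, 1, 0], [-1, -1, 1]].
A³ = P·diag(64, -8, -125)·P⁻¹ = [[64, 72, 0], [0, -8, 0], [189, 189, -125]].
The requested entry is 72.

72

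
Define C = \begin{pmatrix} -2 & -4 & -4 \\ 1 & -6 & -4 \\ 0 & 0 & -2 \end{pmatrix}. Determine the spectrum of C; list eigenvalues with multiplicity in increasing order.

-4, -4, -2

Characteristic polynomial: p(t) = t^3 + 10t^2 + 32t + 32 = (t + 2)(t + 4)^2.
Roots (with multiplicity): -4, -4, -2.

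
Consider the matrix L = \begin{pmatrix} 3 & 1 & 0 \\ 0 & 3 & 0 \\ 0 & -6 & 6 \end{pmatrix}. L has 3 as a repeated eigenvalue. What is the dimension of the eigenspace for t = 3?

L − 3I = [[0, 1, 0], [0, 0, 0], [0, -6, 3]].
This matrix has rank 2, so its null space has dimension 3 − 2 = 1.

1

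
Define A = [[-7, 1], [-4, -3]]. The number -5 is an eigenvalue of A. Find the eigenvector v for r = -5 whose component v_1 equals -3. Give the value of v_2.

A + 5I = [[-2, 1], [-4, 2]].
Solving (A + 5I)v = 0 gives the eigenspace spanned by (-3, -6).
With v_1 = -3, v = (-3, -6), so v_2 = -6.

-6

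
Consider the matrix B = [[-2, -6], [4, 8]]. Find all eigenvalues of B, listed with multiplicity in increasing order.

Characteristic polynomial: p(r) = r^2 - 6r + 8 = (r - 4)(r - 2).
Roots (with multiplicity): 2, 4.

2, 4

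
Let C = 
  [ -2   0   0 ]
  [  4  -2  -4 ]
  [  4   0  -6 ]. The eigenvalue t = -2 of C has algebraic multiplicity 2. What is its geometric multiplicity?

2

C + 2I = [[0, 0, 0], [4, 0, -4], [4, 0, -4]].
This matrix has rank 1, so its null space has dimension 3 − 1 = 2.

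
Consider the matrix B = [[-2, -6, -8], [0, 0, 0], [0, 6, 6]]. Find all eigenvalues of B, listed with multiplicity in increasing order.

Characteristic polynomial: p(s) = s^3 - 4s^2 - 12s = s(s - 6)(s + 2).
Roots (with multiplicity): -2, 0, 6.

-2, 0, 6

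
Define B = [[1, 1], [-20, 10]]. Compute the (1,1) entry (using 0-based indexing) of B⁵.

Characteristic polynomial: t^2 - 11t + 30 = (t - 6)(t - 5), so the eigenvalues are 5, 6.
t=6: eigenvector (1, 5).
t=5: eigenvector (-1, -4).
P = [[1, -1], [5, -4]], D = diag(6, 5), P⁻¹ = [[-4, 1], [-5, 1]].
B⁵ = P·diag(7776, 3125)·P⁻¹ = [[-15479, 4651], [-93020, 26380]].
The requested entry is 26380.

26380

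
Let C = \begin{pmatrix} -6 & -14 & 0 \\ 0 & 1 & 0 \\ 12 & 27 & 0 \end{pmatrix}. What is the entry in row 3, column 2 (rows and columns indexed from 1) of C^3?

867

Characteristic polynomial: r^3 + 5r^2 - 6r = r(r - 1)(r + 6), so the eigenvalues are -6, 0, 1.
r=-6: eigenvector (1, 0, -2).
r=1: eigenvector (-2, 1, 3).
r=0: eigenvector (0, 0, 1).
P = [[1, -2, 0], [0, 1, 0], [-2, 3, 1]], D = diag(-6, 1, 0), P⁻¹ = [[1, 2, 0], [0, 1, 0], [2, 1, 1]].
C³ = P·diag(-216, 1, 0)·P⁻¹ = [[-216, -434, 0], [0, 1, 0], [432, 867, 0]].
The requested entry is 867.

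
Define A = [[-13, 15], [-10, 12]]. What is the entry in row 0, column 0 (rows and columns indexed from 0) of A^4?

211

Characteristic polynomial: s^2 + s - 6 = (s - 2)(s + 3), so the eigenvalues are -3, 2.
s=2: eigenvector (1, 1).
s=-3: eigenvector (3, 2).
P = [[1, 3], [1, 2]], D = diag(2, -3), P⁻¹ = [[-2, 3], [1, -1]].
A⁴ = P·diag(16, 81)·P⁻¹ = [[211, -195], [130, -114]].
The requested entry is 211.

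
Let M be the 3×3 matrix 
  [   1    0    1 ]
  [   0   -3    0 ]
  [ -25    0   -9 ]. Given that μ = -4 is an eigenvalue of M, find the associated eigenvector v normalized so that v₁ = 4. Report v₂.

0

M + 4I = [[5, 0, 1], [0, 1, 0], [-25, 0, -5]].
Solving (M + 4I)v = 0 gives the eigenspace spanned by (4, 0, -20).
With v₁ = 4, v = (4, 0, -20), so v₂ = 0.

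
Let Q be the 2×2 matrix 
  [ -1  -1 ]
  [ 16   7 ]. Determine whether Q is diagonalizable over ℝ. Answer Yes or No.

No

Characteristic polynomial: p(λ) = λ^2 - 6λ + 9 = (λ - 3)^2.
λ = 3 has algebraic multiplicity 2; rank(Q − 3I) = 1, so geometric multiplicity = 1.
Geometric multiplicity < algebraic multiplicity, so Q is not diagonalizable.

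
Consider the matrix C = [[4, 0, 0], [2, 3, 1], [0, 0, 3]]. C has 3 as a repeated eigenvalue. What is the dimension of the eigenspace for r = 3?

1

C − 3I = [[1, 0, 0], [2, 0, 1], [0, 0, 0]].
This matrix has rank 2, so its null space has dimension 3 − 2 = 1.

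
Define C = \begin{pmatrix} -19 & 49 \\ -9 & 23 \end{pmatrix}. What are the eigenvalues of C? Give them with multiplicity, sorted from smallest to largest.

Characteristic polynomial: p(t) = t^2 - 4t + 4 = (t - 2)^2.
Roots (with multiplicity): 2, 2.

2, 2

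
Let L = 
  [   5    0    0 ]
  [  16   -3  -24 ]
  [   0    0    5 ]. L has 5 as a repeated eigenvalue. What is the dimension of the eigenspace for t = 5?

2

L − 5I = [[0, 0, 0], [16, -8, -24], [0, 0, 0]].
This matrix has rank 1, so its null space has dimension 3 − 1 = 2.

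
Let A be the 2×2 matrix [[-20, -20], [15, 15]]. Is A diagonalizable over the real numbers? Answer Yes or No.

Characteristic polynomial: p(λ) = λ^2 + 5λ = λ(λ + 5).
All 2 eigenvalues are distinct, so A is diagonalizable.

Yes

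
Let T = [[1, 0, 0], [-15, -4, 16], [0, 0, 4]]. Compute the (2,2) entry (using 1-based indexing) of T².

Characteristic polynomial: λ^3 - λ^2 - 16λ + 16 = (λ - 4)(λ - 1)(λ + 4), so the eigenvalues are -4, 1, 4.
λ=1: eigenvector (1, -3, 0).
λ=-4: eigenvector (0, 1, 0).
λ=4: eigenvector (0, 2, 1).
P = [[1, 0, 0], [-3, 1, 2], [0, 0, 1]], D = diag(1, -4, 4), P⁻¹ = [[1, 0, 0], [3, 1, -2], [0, 0, 1]].
T² = P·diag(1, 16, 16)·P⁻¹ = [[1, 0, 0], [45, 16, 0], [0, 0, 16]].
The requested entry is 16.

16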